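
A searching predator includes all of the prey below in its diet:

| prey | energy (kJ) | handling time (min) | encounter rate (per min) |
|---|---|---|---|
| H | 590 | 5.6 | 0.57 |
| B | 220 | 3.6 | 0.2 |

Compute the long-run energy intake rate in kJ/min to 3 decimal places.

77.423 kJ/min

R = Σλ_iE_i / (1 + Σλ_ih_i)
Numerator: 0.57×590 + 0.2×220 = 380.3
Denominator: 1 + 0.57×5.6 + 0.2×3.6 = 4.912
R = 380.3/4.912 = 77.42 kJ/min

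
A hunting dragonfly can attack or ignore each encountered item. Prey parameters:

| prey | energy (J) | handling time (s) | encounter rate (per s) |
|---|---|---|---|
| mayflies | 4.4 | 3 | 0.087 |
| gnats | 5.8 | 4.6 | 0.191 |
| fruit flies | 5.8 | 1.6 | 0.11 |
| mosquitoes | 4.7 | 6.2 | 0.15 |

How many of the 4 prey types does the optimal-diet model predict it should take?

Rank by E/h (J/s): fruit flies 3.62, mayflies 1.47, gnats 1.26, mosquitoes 0.758. Include each in turn until the next type's E/h falls below the running intake rate.
Rate on top 1: 0.5425. mayflies: 1.47 > 0.5425 → include.
Rate on top 2: 0.7104. gnats: 1.26 > 0.7104 → include.
Rate on top 3: 0.9192. mosquitoes: 0.758 < 0.9192 → exclude; stop.
Optimal diet: fruit flies, mayflies, gnats — 3 of 4 types.

3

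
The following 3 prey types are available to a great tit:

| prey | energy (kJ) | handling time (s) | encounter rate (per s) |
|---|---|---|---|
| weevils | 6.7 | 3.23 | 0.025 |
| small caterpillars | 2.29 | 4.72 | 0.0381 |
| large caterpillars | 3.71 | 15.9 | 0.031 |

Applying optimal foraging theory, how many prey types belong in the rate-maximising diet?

3

Rank by E/h (kJ/s): weevils 2.07, small caterpillars 0.485, large caterpillars 0.233. Include each in turn until the next type's E/h falls below the running intake rate.
Rate on top 1: 0.155. small caterpillars: 0.485 > 0.155 → include.
Rate on top 2: 0.2021. large caterpillars: 0.233 > 0.2021 → include.
Optimal diet: weevils, small caterpillars, large caterpillars — 3 of 3 types.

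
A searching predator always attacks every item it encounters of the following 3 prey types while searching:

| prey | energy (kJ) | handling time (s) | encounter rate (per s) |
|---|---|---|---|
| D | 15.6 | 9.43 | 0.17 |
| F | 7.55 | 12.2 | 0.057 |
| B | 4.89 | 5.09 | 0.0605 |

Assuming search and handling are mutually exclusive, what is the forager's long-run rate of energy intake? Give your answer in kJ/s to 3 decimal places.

0.937 kJ/s

R = (0.17×15.6 + 0.057×7.55 + 0.0605×4.89) / (1 + 0.17×9.43 + 0.057×12.2 + 0.0605×5.09) = 3.378/3.606 = 0.9367 kJ/s.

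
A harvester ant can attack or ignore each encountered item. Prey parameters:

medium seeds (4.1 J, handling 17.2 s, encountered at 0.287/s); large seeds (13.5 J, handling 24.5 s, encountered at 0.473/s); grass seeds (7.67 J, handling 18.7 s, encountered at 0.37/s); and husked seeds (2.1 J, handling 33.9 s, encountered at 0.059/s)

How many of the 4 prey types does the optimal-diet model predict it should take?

1

Rank by E/h (J/s): large seeds 0.551, grass seeds 0.41, medium seeds 0.238, husked seeds 0.0619. Include each in turn until the next type's E/h falls below the running intake rate.
Rate on top 1: 0.5072. grass seeds: 0.41 < 0.5072 → exclude; stop.
Optimal diet: large seeds — 1 of 4 types.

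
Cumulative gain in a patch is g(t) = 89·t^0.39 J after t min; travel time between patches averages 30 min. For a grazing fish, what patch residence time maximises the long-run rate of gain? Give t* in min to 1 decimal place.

Optimal t* satisfies g'(t*) = g(t*)/(T + t*).
g'(t) = 0.39·89·t^-0.61. Setting 0.39·89·t^-0.61 = 89·t^0.39/(30+t) gives 0.39(30+t) = t, so 0.61·t = 0.39×30.
t* = 0.39×30/0.61 = 19.18 min.

19.2 min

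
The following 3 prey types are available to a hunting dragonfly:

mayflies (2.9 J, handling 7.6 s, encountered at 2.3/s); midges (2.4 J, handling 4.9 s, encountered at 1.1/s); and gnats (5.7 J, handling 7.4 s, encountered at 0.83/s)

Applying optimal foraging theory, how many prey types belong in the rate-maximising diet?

E/h in descending order: gnats 0.77, midges 0.49, mayflies 0.382 J/s. The optimal diet is the largest prefix of this list for which every included type satisfies E_i/h_i > R on the types above it.
Rate on top 1: 0.6624. midges: 0.49 < 0.6624 → exclude; stop.
Optimal diet: gnats — 1 of 3 types.

1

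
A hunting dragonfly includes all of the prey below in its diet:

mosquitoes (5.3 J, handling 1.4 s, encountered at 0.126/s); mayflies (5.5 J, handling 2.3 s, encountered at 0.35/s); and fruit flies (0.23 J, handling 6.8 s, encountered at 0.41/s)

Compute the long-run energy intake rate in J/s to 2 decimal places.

R = Σλ_iE_i / (1 + Σλ_ih_i)
Numerator: 0.126×5.3 + 0.35×5.5 + 0.41×0.23 = 2.687
Denominator: 1 + 0.126×1.4 + 0.35×2.3 + 0.41×6.8 = 4.769
R = 2.687/4.769 = 0.5634 J/s

0.56 J/s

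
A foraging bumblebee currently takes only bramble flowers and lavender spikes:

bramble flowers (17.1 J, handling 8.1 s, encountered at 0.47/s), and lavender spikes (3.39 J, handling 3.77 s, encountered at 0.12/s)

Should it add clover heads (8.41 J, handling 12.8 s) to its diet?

No

Intake rate on the current diet: R = (0.47×17.1 + 0.12×3.39) / (1 + 0.47×8.1 + 0.12×3.77) = 8.444/5.259 = 1.605 J/s.
Profitability of clover heads: 8.41/12.8 = 0.657 J/s.
Since 0.657 < R, time spent handling clover heads is better spent searching.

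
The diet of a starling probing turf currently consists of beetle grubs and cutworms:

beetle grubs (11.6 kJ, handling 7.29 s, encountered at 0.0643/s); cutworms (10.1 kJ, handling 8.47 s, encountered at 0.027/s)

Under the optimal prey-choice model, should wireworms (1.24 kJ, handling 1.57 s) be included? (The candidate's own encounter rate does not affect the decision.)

On beetle grubs and cutworms alone, R = ΣλE/(1+Σλh) = 1.019/1.697 = 0.6001 kJ/s.
Profitability of wireworms: 1.24/1.57 = 0.7898 kJ/s.
Since 0.7898 > R, including wireworms increases the long-run rate.

Yes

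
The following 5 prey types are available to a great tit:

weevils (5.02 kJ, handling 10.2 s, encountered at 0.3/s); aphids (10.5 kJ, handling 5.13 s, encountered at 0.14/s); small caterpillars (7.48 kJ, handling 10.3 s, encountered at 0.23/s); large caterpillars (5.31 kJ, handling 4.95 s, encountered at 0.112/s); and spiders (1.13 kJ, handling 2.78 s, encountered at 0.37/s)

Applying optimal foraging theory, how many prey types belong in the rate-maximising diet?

Profitabilities (E/h, kJ/s): aphids 2.05, large caterpillars 1.07, small caterpillars 0.726, weevils 0.492, spiders 0.406. Add prey in this order while the next type's profitability exceeds the intake rate on those already taken.
Rate on top 1: 0.8555. large caterpillars: 1.07 > 0.8555 → include.
Rate on top 2: 0.9085. small caterpillars: 0.726 < 0.9085 → exclude; stop.
Optimal diet: aphids, large caterpillars — 2 of 5 types.

2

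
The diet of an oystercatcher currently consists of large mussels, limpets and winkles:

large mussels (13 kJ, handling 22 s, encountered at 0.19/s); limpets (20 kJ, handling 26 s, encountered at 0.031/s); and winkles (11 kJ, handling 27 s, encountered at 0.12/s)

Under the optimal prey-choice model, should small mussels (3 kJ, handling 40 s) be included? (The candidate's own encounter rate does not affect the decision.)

Current rate: (0.19×13 + 0.031×20 + 0.12×11)/(1 + 0.19×22 + 0.031×26 + 0.12×27) = 0.478 kJ/s.
small mussels: E/h = 3/40 = 0.075 kJ/s.
0.075 < 0.478, so adding small mussels would lower the average — exclude it.

No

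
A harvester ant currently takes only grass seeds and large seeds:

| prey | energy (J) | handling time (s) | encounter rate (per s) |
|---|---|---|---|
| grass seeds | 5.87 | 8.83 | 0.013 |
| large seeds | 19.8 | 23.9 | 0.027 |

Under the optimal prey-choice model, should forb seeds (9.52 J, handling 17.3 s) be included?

Intake rate on the current diet: R = (0.013×5.87 + 0.027×19.8) / (1 + 0.013×8.83 + 0.027×23.9) = 0.6109/1.76 = 0.3471 J/s.
Profitability of forb seeds: 9.52/17.3 = 0.5503 J/s.
Since 0.5503 > R, including forb seeds increases the long-run rate.

Yes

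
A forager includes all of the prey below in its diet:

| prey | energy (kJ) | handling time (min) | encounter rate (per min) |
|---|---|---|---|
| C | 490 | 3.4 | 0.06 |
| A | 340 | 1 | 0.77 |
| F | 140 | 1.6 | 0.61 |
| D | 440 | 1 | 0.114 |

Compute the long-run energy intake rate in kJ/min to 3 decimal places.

139.282 kJ/min

R = Σλ_iE_i / (1 + Σλ_ih_i)
Numerator: 0.06×490 + 0.77×340 + 0.61×140 + 0.114×440 = 426.8
Denominator: 1 + 0.06×3.4 + 0.77×1 + 0.61×1.6 + 0.114×1 = 3.064
R = 426.8/3.064 = 139.3 kJ/min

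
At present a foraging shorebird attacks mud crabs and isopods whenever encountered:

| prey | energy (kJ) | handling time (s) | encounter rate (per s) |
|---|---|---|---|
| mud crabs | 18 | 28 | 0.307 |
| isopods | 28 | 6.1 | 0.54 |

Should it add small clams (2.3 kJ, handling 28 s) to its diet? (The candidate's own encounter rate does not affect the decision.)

No

Intake rate on the current diet: R = (0.307×18 + 0.54×28) / (1 + 0.307×28 + 0.54×6.1) = 20.65/12.89 = 1.602 kJ/s.
small clams: E/h = 2.3/28 = 0.08214 kJ/s.
Since 0.08214 < R, time spent handling small clams is better spent searching.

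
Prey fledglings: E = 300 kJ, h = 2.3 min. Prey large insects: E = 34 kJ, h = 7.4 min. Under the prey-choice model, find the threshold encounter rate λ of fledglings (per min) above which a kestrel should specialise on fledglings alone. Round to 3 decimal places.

0.016 per min

The zero-one rule: include large insects iff E₂/h₂ > λE₁/(1+λh₁). Equality gives the switch point.
λE₁h₂ = E₂ + λE₂h₁ ⇒ λ = E₂/(E₁h₂ − E₂h₁) = 34/(2220 − 78.2) = 0.01587 per min.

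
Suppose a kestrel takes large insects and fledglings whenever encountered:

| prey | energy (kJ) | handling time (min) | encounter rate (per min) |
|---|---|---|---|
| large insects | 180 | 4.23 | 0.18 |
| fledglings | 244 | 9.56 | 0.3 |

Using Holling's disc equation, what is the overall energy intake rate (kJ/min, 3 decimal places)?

Energy encountered per unit search time: 0.18×180 + 0.3×244 = 105.6 kJ/min.
Handling time per unit search time: 0.18×4.23 + 0.3×9.56 = 3.629.
Rate = 105.6/(1 + 3.629) = 22.81 kJ/min.

22.811 kJ/min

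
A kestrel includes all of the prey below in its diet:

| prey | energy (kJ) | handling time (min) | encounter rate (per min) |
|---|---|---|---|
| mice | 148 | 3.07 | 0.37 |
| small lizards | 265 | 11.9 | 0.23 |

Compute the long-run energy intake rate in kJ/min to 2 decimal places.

R = (0.37×148 + 0.23×265) / (1 + 0.37×3.07 + 0.23×11.9) = 115.7/4.873 = 23.75 kJ/min.

23.75 kJ/min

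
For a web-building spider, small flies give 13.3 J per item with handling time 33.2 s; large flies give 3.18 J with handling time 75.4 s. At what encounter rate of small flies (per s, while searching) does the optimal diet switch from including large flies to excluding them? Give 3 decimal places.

0.004 per s

At the threshold, the rate on small flies alone equals the profitability of large flies: λ·13.3/(1 + λ·33.2) = 3.18/75.4 = 0.04218.
Rearranging, λ(13.3 − 0.04218×33.2) = 0.04218, so λ = 0.04218/11.9 = 0.003544 per s.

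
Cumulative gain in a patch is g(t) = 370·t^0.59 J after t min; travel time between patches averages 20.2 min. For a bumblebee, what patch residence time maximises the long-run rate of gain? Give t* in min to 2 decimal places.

Optimal t* satisfies g'(t*) = g(t*)/(T + t*).
g'(t) = 0.59·370·t^-0.41. Setting 0.59·370·t^-0.41 = 370·t^0.59/(20.2+t) gives 0.59(20.2+t) = t, so 0.41·t = 0.59×20.2.
t* = 0.59×20.2/0.41 = 29.07 min.

29.07 min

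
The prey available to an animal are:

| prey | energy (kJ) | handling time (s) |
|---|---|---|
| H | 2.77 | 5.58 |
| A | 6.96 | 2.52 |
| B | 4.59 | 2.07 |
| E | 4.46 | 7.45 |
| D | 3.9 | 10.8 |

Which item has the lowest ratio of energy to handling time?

In descending order of E/h:
A: 6.96/2.52 = 2.76 kJ/s
B: 4.59/2.07 = 2.22 kJ/s
E: 4.46/7.45 = 0.599 kJ/s
H: 2.77/5.58 = 0.496 kJ/s
D: 3.9/10.8 = 0.361 kJ/s

D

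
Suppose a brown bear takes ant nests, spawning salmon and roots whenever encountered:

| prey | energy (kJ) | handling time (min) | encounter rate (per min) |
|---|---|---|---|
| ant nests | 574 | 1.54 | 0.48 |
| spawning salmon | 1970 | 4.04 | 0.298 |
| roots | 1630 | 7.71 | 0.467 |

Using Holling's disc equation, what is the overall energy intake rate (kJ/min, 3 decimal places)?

R = (0.48×574 + 0.298×1970 + 0.467×1630) / (1 + 0.48×1.54 + 0.298×4.04 + 0.467×7.71) = 1624/6.544 = 248.1 kJ/min.

248.146 kJ/min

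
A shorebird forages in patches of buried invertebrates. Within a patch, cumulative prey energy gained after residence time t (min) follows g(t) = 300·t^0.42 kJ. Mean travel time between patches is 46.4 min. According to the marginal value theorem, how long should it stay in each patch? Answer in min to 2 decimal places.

33.60 min

Optimal t* satisfies g'(t*) = g(t*)/(T + t*).
g'(t) = 0.42·300·t^-0.58. Setting 0.42·300·t^-0.58 = 300·t^0.42/(46.4+t) gives 0.42(46.4+t) = t, so 0.58·t = 0.42×46.4.
t* = 0.42×46.4/0.58 = 33.6 min.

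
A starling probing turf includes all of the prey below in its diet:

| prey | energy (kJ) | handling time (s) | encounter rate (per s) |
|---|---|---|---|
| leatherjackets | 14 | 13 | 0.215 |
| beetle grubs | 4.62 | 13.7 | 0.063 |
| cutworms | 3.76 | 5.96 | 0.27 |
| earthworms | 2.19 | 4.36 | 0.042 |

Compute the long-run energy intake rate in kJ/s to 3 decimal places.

0.683 kJ/s

Energy encountered per unit search time: 0.215×14 + 0.063×4.62 + 0.27×3.76 + 0.042×2.19 = 4.408 kJ/s.
Handling time per unit search time: 0.215×13 + 0.063×13.7 + 0.27×5.96 + 0.042×4.36 = 5.45.
Rate = 4.408/(1 + 5.45) = 0.6834 kJ/s.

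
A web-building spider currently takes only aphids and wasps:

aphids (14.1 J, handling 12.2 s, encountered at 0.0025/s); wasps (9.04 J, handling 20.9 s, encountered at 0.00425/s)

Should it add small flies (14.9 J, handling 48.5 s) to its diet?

Yes

Current rate: (0.0025×14.1 + 0.00425×9.04)/(1 + 0.0025×12.2 + 0.00425×20.9) = 0.06582 J/s.
Profitability of small flies: 14.9/48.5 = 0.3072 J/s.
0.3072 > 0.06582, so adding small flies raises the average — include it.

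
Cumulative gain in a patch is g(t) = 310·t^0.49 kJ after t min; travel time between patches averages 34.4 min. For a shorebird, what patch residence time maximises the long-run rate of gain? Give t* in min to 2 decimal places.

33.05 min

By the marginal value theorem, leave when the instantaneous gain rate g'(t) equals the habitat-wide average g(t)/(T + t).
g'(t) = 0.49·310·t^-0.51. Setting 0.49·310·t^-0.51 = 310·t^0.49/(34.4+t) gives 0.49(34.4+t) = t, so 0.51·t = 0.49×34.4.
t* = 0.49×34.4/0.51 = 33.05 min.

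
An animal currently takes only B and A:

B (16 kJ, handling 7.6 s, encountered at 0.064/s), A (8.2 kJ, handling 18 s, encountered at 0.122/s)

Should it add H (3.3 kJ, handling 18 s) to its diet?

No

Current rate: (0.064×16 + 0.122×8.2)/(1 + 0.064×7.6 + 0.122×18) = 0.5498 kJ/s.
H: E/h = 3.3/18 = 0.1833 kJ/s.
Since 0.1833 < R, time spent handling H is better spent searching.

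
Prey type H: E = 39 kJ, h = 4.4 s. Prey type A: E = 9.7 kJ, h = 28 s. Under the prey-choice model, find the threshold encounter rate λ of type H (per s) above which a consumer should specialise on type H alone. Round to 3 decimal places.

0.009 per s

The zero-one rule: include type A iff E₂/h₂ > λE₁/(1+λh₁). Equality gives the switch point.
λE₁h₂ = E₂ + λE₂h₁ ⇒ λ = E₂/(E₁h₂ − E₂h₁) = 9.7/(1092 − 42.68) = 0.009244 per s.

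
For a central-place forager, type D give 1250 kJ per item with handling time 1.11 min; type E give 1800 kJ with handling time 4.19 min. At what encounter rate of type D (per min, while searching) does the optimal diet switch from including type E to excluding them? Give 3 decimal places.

0.556 per min

The zero-one rule: include type E iff E₂/h₂ > λE₁/(1+λh₁). Equality gives the switch point.
λE₁h₂ = E₂ + λE₂h₁ ⇒ λ = E₂/(E₁h₂ − E₂h₁) = 1800/(5238 − 1998) = 0.5556 per min.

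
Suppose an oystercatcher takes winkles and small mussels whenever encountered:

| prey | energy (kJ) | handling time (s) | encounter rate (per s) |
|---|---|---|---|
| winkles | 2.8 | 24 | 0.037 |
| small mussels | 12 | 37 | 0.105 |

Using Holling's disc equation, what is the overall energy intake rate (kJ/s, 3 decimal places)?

Energy encountered per unit search time: 0.037×2.8 + 0.105×12 = 1.364 kJ/s.
Handling time per unit search time: 0.037×24 + 0.105×37 = 4.773.
Rate = 1.364/(1 + 4.773) = 0.2362 kJ/s.

0.236 kJ/s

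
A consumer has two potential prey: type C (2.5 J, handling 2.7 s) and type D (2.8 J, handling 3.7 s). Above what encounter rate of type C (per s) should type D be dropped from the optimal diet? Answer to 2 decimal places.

1.66 per s

The zero-one rule: include type D iff E₂/h₂ > λE₁/(1+λh₁). Equality gives the switch point.
λE₁h₂ = E₂ + λE₂h₁ ⇒ λ = E₂/(E₁h₂ − E₂h₁) = 2.8/(9.25 − 7.56) = 1.657 per s.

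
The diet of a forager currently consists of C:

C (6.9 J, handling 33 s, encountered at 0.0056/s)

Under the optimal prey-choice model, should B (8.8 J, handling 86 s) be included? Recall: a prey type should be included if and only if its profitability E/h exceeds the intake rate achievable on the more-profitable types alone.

Yes

On C alone, R = ΣλE/(1+Σλh) = 0.03864/1.185 = 0.03261 J/s.
B: E/h = 8.8/86 = 0.1023 J/s.
Since 0.1023 > R, including B increases the long-run rate.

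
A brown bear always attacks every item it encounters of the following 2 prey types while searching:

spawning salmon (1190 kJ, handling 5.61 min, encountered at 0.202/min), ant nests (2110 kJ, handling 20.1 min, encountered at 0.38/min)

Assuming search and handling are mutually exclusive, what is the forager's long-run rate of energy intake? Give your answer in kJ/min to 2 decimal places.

R = (0.202×1190 + 0.38×2110) / (1 + 0.202×5.61 + 0.38×20.1) = 1042/9.771 = 106.7 kJ/min.

106.66 kJ/min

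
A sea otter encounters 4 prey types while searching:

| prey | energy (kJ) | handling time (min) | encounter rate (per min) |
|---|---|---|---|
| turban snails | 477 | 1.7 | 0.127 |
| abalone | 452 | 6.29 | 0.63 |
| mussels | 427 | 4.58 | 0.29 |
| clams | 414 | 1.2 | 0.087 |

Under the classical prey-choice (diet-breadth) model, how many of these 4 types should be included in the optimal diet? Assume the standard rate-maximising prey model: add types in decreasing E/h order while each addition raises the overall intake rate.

E/h in descending order: clams 345, turban snails 281, mussels 93.2, abalone 71.9 kJ/min. The optimal diet is the largest prefix of this list for which every included type satisfies E_i/h_i > R on the types above it.
Rate on top 1: 32.61. turban snails: 281 > 32.61 → include.
Rate on top 2: 73.16. mussels: 93.2 > 73.16 → include.
Rate on top 3: 83.23. abalone: 71.9 < 83.23 → exclude; stop.
Optimal diet: clams, turban snails, mussels — 3 of 4 types.

3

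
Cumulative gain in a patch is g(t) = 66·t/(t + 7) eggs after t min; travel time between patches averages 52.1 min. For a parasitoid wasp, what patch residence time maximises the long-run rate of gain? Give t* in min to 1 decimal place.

19.1 min

Maximise g(t)/(T+t): set derivative to zero → g'(t)(T+t) = g(t).
g'(t) = 66·7/(t + 7)². Setting 66·7/(t+7)² = 66t/[(t+7)(52.1+t)] gives 7(52.1+t) = t(t+7), so t² = 7×52.1 = 364.7.
t* = √364.7 = 19.1 min.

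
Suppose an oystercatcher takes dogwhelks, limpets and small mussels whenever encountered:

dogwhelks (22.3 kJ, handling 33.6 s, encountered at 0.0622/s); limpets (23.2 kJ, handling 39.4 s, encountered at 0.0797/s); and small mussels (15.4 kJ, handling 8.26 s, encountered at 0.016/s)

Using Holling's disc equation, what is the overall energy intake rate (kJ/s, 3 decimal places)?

0.547 kJ/s

R = (0.0622×22.3 + 0.0797×23.2 + 0.016×15.4) / (1 + 0.0622×33.6 + 0.0797×39.4 + 0.016×8.26) = 3.482/6.362 = 0.5474 kJ/s.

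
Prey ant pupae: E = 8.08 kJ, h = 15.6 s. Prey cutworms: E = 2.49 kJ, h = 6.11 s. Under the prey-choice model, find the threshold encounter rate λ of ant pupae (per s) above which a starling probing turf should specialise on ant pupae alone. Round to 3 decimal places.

The zero-one rule: include cutworms iff E₂/h₂ > λE₁/(1+λh₁). Equality gives the switch point.
λE₁h₂ = E₂ + λE₂h₁ ⇒ λ = E₂/(E₁h₂ − E₂h₁) = 2.49/(49.37 − 38.84) = 0.2366 per s.

0.237 per s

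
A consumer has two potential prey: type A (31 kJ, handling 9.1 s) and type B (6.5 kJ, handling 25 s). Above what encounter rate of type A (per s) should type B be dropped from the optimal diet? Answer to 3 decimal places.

Drop type B once their profitability E₂/h₂ falls below the rate achievable on type A alone: E₂/h₂ = λE₁/(1 + λh₁).
Solve for λ: λE₁h₂ = E₂(1 + λh₁) → λ(E₁h₂ − E₂h₁) = E₂ → λ = E₂/(E₁h₂ − E₂h₁).
λ = 6.5/(31×25 − 6.5×9.1) = 6.5/715.9 = 0.00908 per s.

0.009 per s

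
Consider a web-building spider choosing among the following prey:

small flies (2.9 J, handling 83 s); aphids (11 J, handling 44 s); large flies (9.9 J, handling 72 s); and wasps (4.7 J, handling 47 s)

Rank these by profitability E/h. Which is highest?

aphids

Profitability E/h (J/s): small flies = 2.9/83 = 0.0349, aphids = 11/44 = 0.25, large flies = 9.9/72 = 0.138, wasps = 4.7/47 = 0.1.
Ranked: aphids > large flies > wasps > small flies.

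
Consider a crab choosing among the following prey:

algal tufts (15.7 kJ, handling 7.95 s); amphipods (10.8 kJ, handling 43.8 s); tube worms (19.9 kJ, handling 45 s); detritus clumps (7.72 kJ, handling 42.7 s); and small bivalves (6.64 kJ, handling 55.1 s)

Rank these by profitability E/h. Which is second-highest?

In descending order of E/h:
algal tufts: 15.7/7.95 = 1.97 kJ/s
tube worms: 19.9/45 = 0.442 kJ/s
amphipods: 10.8/43.8 = 0.247 kJ/s
detritus clumps: 7.72/42.7 = 0.181 kJ/s
small bivalves: 6.64/55.1 = 0.121 kJ/s

tube worms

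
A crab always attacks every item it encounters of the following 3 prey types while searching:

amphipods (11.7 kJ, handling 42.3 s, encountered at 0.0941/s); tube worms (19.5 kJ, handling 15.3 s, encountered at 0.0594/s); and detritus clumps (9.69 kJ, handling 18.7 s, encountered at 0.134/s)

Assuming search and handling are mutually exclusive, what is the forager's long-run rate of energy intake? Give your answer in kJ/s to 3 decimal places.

0.424 kJ/s

R = Σλ_iE_i / (1 + Σλ_ih_i)
Numerator: 0.0941×11.7 + 0.0594×19.5 + 0.134×9.69 = 3.558
Denominator: 1 + 0.0941×42.3 + 0.0594×15.3 + 0.134×18.7 = 8.395
R = 3.558/8.395 = 0.4238 kJ/s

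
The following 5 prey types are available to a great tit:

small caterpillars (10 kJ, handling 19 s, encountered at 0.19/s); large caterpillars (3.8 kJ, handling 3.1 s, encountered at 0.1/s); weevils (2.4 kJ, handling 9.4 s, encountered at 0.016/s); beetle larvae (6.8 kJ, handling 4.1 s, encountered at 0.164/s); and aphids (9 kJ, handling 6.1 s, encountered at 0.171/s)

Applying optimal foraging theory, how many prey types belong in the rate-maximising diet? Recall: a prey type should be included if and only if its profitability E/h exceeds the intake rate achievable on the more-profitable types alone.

Rank by E/h (kJ/s): beetle larvae 1.66, aphids 1.48, large caterpillars 1.23, small caterpillars 0.526, weevils 0.255. Include each in turn until the next type's E/h falls below the running intake rate.
Rate on top 1: 0.6668. aphids: 1.48 > 0.6668 → include.
Rate on top 2: 0.9774. large caterpillars: 1.23 > 0.9774 → include.
Rate on top 3: 1.003. small caterpillars: 0.526 < 1.003 → exclude; stop.
Optimal diet: beetle larvae, aphids, large caterpillars — 3 of 5 types.

3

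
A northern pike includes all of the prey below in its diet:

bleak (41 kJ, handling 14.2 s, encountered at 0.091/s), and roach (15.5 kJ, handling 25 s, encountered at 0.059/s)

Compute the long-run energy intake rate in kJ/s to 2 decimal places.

R = (0.091×41 + 0.059×15.5) / (1 + 0.091×14.2 + 0.059×25) = 4.646/3.767 = 1.233 kJ/s.

1.23 kJ/s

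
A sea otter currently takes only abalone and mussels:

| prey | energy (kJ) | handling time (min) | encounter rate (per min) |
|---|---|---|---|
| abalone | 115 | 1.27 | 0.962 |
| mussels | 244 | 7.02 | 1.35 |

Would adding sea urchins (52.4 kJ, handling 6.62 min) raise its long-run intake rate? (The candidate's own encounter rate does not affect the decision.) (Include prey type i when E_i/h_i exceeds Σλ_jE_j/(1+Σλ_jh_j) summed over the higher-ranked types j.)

Intake rate on the current diet: R = (0.962×115 + 1.35×244) / (1 + 0.962×1.27 + 1.35×7.02) = 440/11.7 = 37.61 kJ/min.
sea urchins: E/h = 52.4/6.62 = 7.915 kJ/min.
7.915 < 37.61, so adding sea urchins would lower the average — exclude it.

No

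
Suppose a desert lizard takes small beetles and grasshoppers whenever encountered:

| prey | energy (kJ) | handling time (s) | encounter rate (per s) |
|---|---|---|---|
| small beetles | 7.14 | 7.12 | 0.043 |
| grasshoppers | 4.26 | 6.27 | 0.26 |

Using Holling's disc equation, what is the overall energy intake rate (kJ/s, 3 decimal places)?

R = (0.043×7.14 + 0.26×4.26) / (1 + 0.043×7.12 + 0.26×6.27) = 1.415/2.936 = 0.4818 kJ/s.

0.482 kJ/s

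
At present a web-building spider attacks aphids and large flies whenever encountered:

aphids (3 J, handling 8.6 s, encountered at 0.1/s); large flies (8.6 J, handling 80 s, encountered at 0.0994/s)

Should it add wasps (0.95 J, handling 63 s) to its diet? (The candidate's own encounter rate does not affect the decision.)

Current rate: (0.1×3 + 0.0994×8.6)/(1 + 0.1×8.6 + 0.0994×80) = 0.1177 J/s.
Profitability of wasps: 0.95/63 = 0.01508 J/s.
Since 0.01508 < R, time spent handling wasps is better spent searching.

No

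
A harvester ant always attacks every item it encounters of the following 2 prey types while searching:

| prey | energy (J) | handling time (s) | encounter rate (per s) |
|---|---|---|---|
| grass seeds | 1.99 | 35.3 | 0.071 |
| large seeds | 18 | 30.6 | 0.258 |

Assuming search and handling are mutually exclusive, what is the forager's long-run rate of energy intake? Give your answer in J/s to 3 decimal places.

0.420 J/s

R = Σλ_iE_i / (1 + Σλ_ih_i)
Numerator: 0.071×1.99 + 0.258×18 = 4.785
Denominator: 1 + 0.071×35.3 + 0.258×30.6 = 11.4
R = 4.785/11.4 = 0.4197 J/s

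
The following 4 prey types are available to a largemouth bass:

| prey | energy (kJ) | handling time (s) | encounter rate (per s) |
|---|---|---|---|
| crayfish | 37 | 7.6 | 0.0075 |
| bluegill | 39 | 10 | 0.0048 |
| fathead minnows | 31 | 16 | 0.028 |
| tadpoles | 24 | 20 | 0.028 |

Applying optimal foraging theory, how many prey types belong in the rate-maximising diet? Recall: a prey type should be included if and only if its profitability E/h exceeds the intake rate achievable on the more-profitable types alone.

Rank by E/h (kJ/s): crayfish 4.87, bluegill 3.9, fathead minnows 1.94, tadpoles 1.2. Include each in turn until the next type's E/h falls below the running intake rate.
Rate on top 1: 0.2625. bluegill: 3.9 > 0.2625 → include.
Rate on top 2: 0.4205. fathead minnows: 1.94 > 0.4205 → include.
Rate on top 3: 0.8581. tadpoles: 1.2 > 0.8581 → include.
Optimal diet: crayfish, bluegill, fathead minnows, tadpoles — 4 of 4 types.

4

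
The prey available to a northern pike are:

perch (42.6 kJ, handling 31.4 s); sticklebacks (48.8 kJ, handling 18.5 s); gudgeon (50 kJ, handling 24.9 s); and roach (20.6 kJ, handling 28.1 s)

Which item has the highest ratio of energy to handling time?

sticklebacks

In descending order of E/h:
sticklebacks: 48.8/18.5 = 2.64 kJ/s
gudgeon: 50/24.9 = 2.01 kJ/s
perch: 42.6/31.4 = 1.36 kJ/s
roach: 20.6/28.1 = 0.733 kJ/s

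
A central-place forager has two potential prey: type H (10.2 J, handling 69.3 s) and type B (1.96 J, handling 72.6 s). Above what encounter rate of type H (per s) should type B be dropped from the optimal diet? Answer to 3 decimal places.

At the threshold, the rate on type H alone equals the profitability of type B: λ·10.2/(1 + λ·69.3) = 1.96/72.6 = 0.027.
Rearranging, λ(10.2 − 0.027×69.3) = 0.027, so λ = 0.027/8.329 = 0.003241 per s.

0.003 per s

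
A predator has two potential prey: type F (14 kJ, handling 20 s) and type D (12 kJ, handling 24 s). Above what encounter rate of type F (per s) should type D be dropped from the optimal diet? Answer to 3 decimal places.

The zero-one rule: include type D iff E₂/h₂ > λE₁/(1+λh₁). Equality gives the switch point.
λE₁h₂ = E₂ + λE₂h₁ ⇒ λ = E₂/(E₁h₂ − E₂h₁) = 12/(336 − 240) = 0.125 per s.

0.125 per s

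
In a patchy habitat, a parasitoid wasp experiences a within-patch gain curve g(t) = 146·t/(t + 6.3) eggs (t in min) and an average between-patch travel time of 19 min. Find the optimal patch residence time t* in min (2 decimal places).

Optimal t* satisfies g'(t*) = g(t*)/(T + t*).
g'(t) = 146·6.3/(t + 6.3)². Setting 146·6.3/(t+6.3)² = 146t/[(t+6.3)(19+t)] gives 6.3(19+t) = t(t+6.3), so t² = 6.3×19 = 119.7.
t* = √119.7 = 10.94 min.

10.94 min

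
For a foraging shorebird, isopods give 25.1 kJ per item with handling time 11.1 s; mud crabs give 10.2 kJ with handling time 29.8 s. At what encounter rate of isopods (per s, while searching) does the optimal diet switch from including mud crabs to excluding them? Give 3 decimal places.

The zero-one rule: include mud crabs iff E₂/h₂ > λE₁/(1+λh₁). Equality gives the switch point.
λE₁h₂ = E₂ + λE₂h₁ ⇒ λ = E₂/(E₁h₂ − E₂h₁) = 10.2/(748 − 113.2) = 0.01607 per s.

0.016 per s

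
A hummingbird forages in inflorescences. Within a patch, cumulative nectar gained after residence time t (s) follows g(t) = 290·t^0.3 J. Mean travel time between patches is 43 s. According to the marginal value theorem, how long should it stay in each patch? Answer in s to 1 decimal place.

18.4 s

Optimal t* satisfies g'(t*) = g(t*)/(T + t*).
g'(t) = 0.3·290·t^-0.7. Setting 0.3·290·t^-0.7 = 290·t^0.3/(43+t) gives 0.3(43+t) = t, so 0.70·t = 0.3×43.
t* = 0.3×43/0.70 = 18.43 s.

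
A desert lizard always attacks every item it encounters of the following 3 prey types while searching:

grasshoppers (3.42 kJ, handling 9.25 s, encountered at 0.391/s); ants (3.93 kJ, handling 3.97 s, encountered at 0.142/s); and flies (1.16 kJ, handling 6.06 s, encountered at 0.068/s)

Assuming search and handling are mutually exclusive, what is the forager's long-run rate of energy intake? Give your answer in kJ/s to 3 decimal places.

R = (0.391×3.42 + 0.142×3.93 + 0.068×1.16) / (1 + 0.391×9.25 + 0.142×3.97 + 0.068×6.06) = 1.974/5.593 = 0.353 kJ/s.

0.353 kJ/s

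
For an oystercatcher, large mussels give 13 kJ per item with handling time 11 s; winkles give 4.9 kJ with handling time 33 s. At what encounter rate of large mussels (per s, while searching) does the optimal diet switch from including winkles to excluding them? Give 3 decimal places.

At the threshold, the rate on large mussels alone equals the profitability of winkles: λ·13/(1 + λ·11) = 4.9/33 = 0.1485.
Rearranging, λ(13 − 0.1485×11) = 0.1485, so λ = 0.1485/11.37 = 0.01306 per s.

0.013 per s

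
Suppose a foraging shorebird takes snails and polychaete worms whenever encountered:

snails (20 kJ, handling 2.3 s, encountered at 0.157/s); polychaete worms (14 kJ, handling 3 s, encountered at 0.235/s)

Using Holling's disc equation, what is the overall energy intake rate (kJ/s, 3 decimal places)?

3.112 kJ/s

R = (0.157×20 + 0.235×14) / (1 + 0.157×2.3 + 0.235×3) = 6.43/2.066 = 3.112 kJ/s.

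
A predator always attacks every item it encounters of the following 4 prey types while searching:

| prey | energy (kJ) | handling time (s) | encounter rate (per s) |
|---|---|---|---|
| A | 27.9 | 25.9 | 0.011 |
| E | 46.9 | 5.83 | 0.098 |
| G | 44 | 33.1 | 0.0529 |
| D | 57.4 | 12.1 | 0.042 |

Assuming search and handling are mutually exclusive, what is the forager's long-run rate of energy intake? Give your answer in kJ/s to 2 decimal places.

2.34 kJ/s

Energy encountered per unit search time: 0.011×27.9 + 0.098×46.9 + 0.0529×44 + 0.042×57.4 = 9.642 kJ/s.
Handling time per unit search time: 0.011×25.9 + 0.098×5.83 + 0.0529×33.1 + 0.042×12.1 = 3.115.
Rate = 9.642/(1 + 3.115) = 2.343 kJ/s.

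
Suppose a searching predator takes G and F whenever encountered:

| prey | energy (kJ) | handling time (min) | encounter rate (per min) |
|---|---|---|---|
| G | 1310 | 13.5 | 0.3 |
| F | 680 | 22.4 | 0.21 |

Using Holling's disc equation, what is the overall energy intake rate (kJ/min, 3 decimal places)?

R = Σλ_iE_i / (1 + Σλ_ih_i)
Numerator: 0.3×1310 + 0.21×680 = 535.8
Denominator: 1 + 0.3×13.5 + 0.21×22.4 = 9.754
R = 535.8/9.754 = 54.93 kJ/min

54.931 kJ/min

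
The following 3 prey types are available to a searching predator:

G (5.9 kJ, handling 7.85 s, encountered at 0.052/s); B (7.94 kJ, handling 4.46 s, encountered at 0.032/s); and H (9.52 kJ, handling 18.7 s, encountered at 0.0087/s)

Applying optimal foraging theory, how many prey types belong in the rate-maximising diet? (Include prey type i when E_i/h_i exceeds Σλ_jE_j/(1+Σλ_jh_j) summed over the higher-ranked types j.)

3

Rank by E/h (kJ/s): B 1.78, G 0.752, H 0.509. Include each in turn until the next type's E/h falls below the running intake rate.
Rate on top 1: 0.2223. G: 0.752 > 0.2223 → include.
Rate on top 2: 0.3616. H: 0.509 > 0.3616 → include.
Optimal diet: B, G, H — 3 of 3 types.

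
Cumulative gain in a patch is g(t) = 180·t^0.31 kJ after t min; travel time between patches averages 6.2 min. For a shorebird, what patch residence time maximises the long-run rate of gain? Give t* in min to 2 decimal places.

2.79 min

Maximise g(t)/(T+t): set derivative to zero → g'(t)(T+t) = g(t).
g'(t) = 0.31·180·t^-0.69. Setting 0.31·180·t^-0.69 = 180·t^0.31/(6.2+t) gives 0.31(6.2+t) = t, so 0.69·t = 0.31×6.2.
t* = 0.31×6.2/0.69 = 2.786 min.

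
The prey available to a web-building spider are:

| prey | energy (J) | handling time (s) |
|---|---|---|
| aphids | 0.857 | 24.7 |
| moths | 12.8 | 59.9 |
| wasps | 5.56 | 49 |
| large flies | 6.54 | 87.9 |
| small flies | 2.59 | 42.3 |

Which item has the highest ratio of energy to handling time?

moths

In descending order of E/h:
moths: 12.8/59.9 = 0.214 J/s
wasps: 5.56/49 = 0.113 J/s
large flies: 6.54/87.9 = 0.0744 J/s
small flies: 2.59/42.3 = 0.0612 J/s
aphids: 0.857/24.7 = 0.0347 J/s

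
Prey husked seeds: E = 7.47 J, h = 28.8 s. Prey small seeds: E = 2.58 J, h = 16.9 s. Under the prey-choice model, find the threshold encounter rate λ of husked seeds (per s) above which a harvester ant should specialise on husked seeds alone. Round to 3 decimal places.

The zero-one rule: include small seeds iff E₂/h₂ > λE₁/(1+λh₁). Equality gives the switch point.
λE₁h₂ = E₂ + λE₂h₁ ⇒ λ = E₂/(E₁h₂ − E₂h₁) = 2.58/(126.2 − 74.3) = 0.04967 per s.

0.050 per s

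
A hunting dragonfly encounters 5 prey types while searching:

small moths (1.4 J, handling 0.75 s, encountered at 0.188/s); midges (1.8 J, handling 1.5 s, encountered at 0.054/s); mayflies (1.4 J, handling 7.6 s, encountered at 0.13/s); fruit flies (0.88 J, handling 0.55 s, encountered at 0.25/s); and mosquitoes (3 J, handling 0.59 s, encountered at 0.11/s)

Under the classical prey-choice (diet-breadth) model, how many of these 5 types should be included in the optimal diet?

4

Profitabilities (E/h, J/s): mosquitoes 5.08, small moths 1.87, fruit flies 1.6, midges 1.2, mayflies 0.184. Add prey in this order while the next type's profitability exceeds the intake rate on those already taken.
Rate on top 1: 0.3099. small moths: 1.87 > 0.3099 → include.
Rate on top 2: 0.4919. fruit flies: 1.6 > 0.4919 → include.
Rate on top 3: 0.6053. midges: 1.2 > 0.6053 → include.
Rate on top 4: 0.6391. mayflies: 0.184 < 0.6391 → exclude; stop.
Optimal diet: mosquitoes, small moths, fruit flies, midges — 4 of 5 types.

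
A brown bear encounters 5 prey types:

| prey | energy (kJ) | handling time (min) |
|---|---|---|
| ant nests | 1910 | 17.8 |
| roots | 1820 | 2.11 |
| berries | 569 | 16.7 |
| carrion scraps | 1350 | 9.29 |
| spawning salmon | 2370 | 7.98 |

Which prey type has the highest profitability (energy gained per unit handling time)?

Profitability E/h (kJ/min): ant nests = 1910/17.8 = 107, roots = 1820/2.11 = 863, berries = 569/16.7 = 34.1, carrion scraps = 1350/9.29 = 145, spawning salmon = 2370/7.98 = 297.
Ranked: roots > spawning salmon > carrion scraps > ant nests > berries.

roots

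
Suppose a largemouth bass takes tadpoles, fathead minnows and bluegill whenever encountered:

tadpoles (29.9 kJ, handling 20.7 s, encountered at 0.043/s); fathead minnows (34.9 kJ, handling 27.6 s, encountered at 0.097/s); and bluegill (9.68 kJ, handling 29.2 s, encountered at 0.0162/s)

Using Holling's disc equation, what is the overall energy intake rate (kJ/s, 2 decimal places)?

0.96 kJ/s

Energy encountered per unit search time: 0.043×29.9 + 0.097×34.9 + 0.0162×9.68 = 4.828 kJ/s.
Handling time per unit search time: 0.043×20.7 + 0.097×27.6 + 0.0162×29.2 = 4.04.
Rate = 4.828/(1 + 4.04) = 0.9578 kJ/s.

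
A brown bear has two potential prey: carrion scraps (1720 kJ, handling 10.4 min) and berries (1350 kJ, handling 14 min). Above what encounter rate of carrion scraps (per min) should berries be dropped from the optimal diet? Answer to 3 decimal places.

The zero-one rule: include berries iff E₂/h₂ > λE₁/(1+λh₁). Equality gives the switch point.
λE₁h₂ = E₂ + λE₂h₁ ⇒ λ = E₂/(E₁h₂ − E₂h₁) = 1350/(2.408e+04 − 1.404e+04) = 0.1345 per min.

0.134 per min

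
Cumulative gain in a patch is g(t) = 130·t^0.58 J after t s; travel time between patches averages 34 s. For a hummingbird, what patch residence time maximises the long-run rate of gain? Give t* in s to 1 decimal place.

47.0 s

Maximise g(t)/(T+t): set derivative to zero → g'(t)(T+t) = g(t).
g'(t) = 0.58·130·t^-0.42. Setting 0.58·130·t^-0.42 = 130·t^0.58/(34+t) gives 0.58(34+t) = t, so 0.42·t = 0.58×34.
t* = 0.58×34/0.42 = 46.95 s.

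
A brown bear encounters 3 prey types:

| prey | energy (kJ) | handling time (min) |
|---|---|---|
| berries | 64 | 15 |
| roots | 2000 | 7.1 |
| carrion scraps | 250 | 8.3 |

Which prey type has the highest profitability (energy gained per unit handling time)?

roots

Profitability E/h (kJ/min): berries = 64/15 = 4.27, roots = 2000/7.1 = 282, carrion scraps = 250/8.3 = 30.1.
Ranked: roots > carrion scraps > berries.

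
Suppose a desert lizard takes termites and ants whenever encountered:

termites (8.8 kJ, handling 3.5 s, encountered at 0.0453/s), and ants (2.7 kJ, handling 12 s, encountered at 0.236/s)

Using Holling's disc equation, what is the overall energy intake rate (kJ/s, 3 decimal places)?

R = (0.0453×8.8 + 0.236×2.7) / (1 + 0.0453×3.5 + 0.236×12) = 1.036/3.991 = 0.2596 kJ/s.

0.260 kJ/s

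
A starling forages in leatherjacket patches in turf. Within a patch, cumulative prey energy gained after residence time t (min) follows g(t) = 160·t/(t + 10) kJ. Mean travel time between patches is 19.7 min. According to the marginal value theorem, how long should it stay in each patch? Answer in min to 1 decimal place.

14.0 min

By the marginal value theorem, leave when the instantaneous gain rate g'(t) equals the habitat-wide average g(t)/(T + t).
g'(t) = 160·10/(t + 10)². Setting 160·10/(t+10)² = 160t/[(t+10)(19.7+t)] gives 10(19.7+t) = t(t+10), so t² = 10×19.7 = 197.
t* = √197 = 14.04 min.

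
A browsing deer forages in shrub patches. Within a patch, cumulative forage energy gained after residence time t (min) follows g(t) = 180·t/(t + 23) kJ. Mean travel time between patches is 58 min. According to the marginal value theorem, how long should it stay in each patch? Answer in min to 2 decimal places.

Optimal t* satisfies g'(t*) = g(t*)/(T + t*).
g'(t) = 180·23/(t + 23)². Setting 180·23/(t+23)² = 180t/[(t+23)(58+t)] gives 23(58+t) = t(t+23), so t² = 23×58 = 1334.
t* = √1334 = 36.52 min.

36.52 min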